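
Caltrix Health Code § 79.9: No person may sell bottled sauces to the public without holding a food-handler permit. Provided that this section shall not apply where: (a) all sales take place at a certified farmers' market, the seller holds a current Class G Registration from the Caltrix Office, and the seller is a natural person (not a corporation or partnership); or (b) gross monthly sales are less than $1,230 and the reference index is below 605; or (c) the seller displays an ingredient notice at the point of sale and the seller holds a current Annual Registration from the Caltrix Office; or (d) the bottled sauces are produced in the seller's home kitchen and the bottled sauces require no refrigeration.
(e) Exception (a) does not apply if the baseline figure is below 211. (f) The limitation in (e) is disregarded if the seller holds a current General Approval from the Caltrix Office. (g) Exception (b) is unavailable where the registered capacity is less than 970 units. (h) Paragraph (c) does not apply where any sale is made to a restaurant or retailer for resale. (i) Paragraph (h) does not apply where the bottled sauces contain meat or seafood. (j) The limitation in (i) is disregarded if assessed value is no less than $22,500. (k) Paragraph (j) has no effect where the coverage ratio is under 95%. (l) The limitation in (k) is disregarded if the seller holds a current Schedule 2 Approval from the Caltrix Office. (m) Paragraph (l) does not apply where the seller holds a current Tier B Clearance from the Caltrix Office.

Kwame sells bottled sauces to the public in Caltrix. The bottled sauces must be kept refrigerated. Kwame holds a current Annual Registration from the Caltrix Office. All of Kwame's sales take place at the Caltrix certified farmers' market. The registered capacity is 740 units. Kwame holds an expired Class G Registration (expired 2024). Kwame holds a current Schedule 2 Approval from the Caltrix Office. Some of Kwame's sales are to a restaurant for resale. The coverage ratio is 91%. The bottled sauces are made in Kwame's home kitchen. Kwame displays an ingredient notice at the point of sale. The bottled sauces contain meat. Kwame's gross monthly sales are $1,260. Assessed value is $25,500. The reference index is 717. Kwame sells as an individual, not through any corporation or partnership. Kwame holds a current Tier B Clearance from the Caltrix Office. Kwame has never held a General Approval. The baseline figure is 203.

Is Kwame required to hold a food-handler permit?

Exception (a) fails — no current Class G Registration is held.
Exception (b) requires that gross monthly sales are less than $1,230; but gross monthly sales are $1,260, not less than $1,230, so (b) is unavailable.
Exception (c)'s conditions are all satisfied: an ingredient notice is displayed; a current Annual Registration is held. Considering the limiting provisions: (h) would limit (c) — some sales are to a restaurant for resale — but (i) sets (h) aside: (i) operates against (h): the bottled sauces contain meat. (j) is engaged (assessed value is $25,500, meeting the $22,500 threshold), but yields to (k): (k) applies — the coverage ratio is 91%, under the 95% limit. (l) is triggered (a current Schedule 2 Approval is held), but is overridden by (m): (m) operates against (l): a current Tier B Clearance is held. (c) remains available.
Exception (d) does not apply: the bottled sauces require refrigeration.

No — exception (c) applies; Kwame is not required to hold a food-handler permit.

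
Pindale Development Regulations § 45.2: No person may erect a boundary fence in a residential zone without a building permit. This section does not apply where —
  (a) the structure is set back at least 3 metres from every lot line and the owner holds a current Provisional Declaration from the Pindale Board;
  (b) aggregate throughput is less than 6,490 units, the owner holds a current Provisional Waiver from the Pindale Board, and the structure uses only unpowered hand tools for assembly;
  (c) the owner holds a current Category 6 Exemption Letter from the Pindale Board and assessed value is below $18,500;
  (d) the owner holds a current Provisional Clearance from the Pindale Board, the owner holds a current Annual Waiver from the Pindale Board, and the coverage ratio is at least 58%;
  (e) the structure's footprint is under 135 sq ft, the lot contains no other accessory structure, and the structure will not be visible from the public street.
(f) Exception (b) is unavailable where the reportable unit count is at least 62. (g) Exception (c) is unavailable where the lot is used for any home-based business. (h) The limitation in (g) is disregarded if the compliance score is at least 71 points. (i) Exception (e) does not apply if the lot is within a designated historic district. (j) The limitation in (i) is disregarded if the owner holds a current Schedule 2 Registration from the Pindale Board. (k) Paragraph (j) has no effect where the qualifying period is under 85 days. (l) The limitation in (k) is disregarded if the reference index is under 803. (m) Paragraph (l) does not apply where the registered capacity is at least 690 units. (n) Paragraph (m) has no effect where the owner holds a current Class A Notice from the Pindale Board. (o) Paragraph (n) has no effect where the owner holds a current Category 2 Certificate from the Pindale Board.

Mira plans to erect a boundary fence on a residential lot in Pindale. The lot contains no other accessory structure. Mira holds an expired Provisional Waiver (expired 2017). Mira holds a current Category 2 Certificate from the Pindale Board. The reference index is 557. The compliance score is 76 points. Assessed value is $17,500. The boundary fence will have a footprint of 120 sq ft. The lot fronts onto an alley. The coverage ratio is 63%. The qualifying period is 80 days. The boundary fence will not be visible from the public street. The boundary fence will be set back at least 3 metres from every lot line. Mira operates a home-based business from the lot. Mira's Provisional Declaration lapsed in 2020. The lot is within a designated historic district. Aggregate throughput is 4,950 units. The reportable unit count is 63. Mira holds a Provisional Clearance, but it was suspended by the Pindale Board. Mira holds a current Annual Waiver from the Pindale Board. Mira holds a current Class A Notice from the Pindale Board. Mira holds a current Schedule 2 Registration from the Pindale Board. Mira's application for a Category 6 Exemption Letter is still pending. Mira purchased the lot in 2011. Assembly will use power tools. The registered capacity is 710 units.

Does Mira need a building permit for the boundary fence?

Yes — Mira must obtain a building permit.

Exception (a) does not apply: the Provisional Declaration is not current.
Exception (b) fails — there is no Provisional Waiver in force.
Exception (c) fails — no current Category 6 Exemption Letter is held.
Exception (d) requires that the owner holds a current Provisional Clearance from the Pindale Board; but no current Provisional Clearance is held, so (d) is unavailable.
All of (e)'s requirements are met (the structure's footprint is 120 sq ft, under the 135 sq ft limit; the lot has no other accessory structure; the structure will not be visible from the street). But: (i) operates — the lot is in a historic district. (j) would limit (i) — a current Schedule 2 Registration is held — but (k) sets (j) aside: (k) applies — the qualifying period is 80 days, under the 85 days limit. (l) would limit (k) — the reference index is 557, under the 803 limit — but (m) sets (l) aside: (m) operates — the registered capacity is 710 units, meeting the 690 units threshold. (n) would limit (m) — a current Class A Notice is held — but (o) sets (n) aside: (o) is engaged — a current Category 2 Certificate is held. (e) is therefore removed.
No exception applies. The general rule governs.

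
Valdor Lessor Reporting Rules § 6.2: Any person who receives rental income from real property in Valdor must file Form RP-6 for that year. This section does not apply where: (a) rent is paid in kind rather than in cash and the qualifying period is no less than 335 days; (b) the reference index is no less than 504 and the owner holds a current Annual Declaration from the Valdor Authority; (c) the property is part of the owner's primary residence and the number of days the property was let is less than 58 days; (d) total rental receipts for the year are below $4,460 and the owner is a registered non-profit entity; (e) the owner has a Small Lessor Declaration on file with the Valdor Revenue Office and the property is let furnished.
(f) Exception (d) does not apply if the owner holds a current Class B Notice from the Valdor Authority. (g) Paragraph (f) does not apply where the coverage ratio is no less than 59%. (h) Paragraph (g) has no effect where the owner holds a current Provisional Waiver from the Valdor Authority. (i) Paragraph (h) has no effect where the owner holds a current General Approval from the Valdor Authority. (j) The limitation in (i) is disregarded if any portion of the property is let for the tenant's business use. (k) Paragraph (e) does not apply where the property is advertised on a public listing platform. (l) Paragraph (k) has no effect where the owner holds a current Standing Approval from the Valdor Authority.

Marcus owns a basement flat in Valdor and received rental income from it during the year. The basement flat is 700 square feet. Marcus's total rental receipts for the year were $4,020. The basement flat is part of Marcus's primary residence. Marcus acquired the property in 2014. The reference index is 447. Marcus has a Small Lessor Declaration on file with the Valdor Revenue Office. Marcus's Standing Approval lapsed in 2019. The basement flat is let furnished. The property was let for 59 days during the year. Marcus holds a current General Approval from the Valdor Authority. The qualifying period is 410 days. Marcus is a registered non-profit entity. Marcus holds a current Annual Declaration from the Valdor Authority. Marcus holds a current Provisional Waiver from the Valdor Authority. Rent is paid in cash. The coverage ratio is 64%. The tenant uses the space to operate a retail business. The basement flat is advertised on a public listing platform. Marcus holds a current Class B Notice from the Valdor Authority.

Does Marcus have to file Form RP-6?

Yes — Marcus must file Form RP-6.

Exception (a) requires that rent is paid in kind rather than in cash; but rent is paid in cash, so (a) is unavailable.
Exception (b) requires that the reference index is no less than 504; but the reference index is 447, short of 504, so (b) is unavailable.
Exception (c) does not apply: the number of days the property was let is 59 days, not less than 58 days.
Exception (d) is satisfied on its face — total rental receipts for the year are $4,020, below the $4,460 limit; Marcus is a registered non-profit. Turning to paragraphs (f)–(j): (f) applies — a current Class B Notice is held. (g) operates (the coverage ratio is 64%, meeting the 59% threshold), but is displaced by (h): (h) is engaged — a current Provisional Waiver is held. (i) would limit (h) — a current General Approval is held — but (j) sets (i) aside: (j) operates — the space is let for business use. Exception (d) does not apply.
Exception (e) is satisfied on its face — a Small Lessor Declaration is on file; the property is let furnished. Turning to paragraphs (k)–(l): (k) operates against (e): the property is publicly advertised. (l), which would lift (k), is inapplicable — no current Standing Approval is held. Exception (e) does not apply.
No exception displaces § 6.2.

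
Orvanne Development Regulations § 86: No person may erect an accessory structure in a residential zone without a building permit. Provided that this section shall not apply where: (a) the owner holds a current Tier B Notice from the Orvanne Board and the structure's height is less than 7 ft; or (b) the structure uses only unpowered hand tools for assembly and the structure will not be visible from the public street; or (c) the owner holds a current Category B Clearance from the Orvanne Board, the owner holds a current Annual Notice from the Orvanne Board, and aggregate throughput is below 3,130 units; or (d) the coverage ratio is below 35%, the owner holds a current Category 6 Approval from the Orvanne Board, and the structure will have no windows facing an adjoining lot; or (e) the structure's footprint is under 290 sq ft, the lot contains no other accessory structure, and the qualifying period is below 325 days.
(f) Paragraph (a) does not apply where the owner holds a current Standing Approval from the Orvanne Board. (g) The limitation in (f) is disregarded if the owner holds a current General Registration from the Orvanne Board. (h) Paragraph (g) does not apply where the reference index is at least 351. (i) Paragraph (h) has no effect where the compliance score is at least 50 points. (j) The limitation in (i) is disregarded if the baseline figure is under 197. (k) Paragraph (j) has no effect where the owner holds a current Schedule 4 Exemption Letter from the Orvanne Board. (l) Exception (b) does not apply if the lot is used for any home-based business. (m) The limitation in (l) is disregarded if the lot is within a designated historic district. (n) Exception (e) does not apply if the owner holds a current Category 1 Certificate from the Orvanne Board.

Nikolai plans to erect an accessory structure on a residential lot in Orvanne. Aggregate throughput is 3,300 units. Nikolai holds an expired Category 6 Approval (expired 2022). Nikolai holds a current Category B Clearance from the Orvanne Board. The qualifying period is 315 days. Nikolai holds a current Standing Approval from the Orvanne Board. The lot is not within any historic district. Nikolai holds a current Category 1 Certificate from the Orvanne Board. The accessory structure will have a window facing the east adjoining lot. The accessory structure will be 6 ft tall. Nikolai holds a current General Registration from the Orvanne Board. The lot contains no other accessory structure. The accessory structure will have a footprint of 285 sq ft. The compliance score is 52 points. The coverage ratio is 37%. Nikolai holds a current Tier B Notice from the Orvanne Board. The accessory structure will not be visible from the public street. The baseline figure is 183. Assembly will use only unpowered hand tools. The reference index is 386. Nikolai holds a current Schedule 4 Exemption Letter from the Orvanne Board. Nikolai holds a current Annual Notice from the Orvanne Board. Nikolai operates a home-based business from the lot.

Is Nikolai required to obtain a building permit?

No — exception (a) applies; Nikolai does not need a building permit.

Exception (a) is satisfied on its face — a current Tier B Notice is held; the structure's height is 6 ft, less than the 7 ft limit. Under paragraphs (f)–(k): (f) operates (a current Standing Approval is held), but yields to (g): (g) operates against (f): a current General Registration is held. (h) would limit (g) — the reference index is 386, meeting the 351 threshold — but (i) sets (h) aside: (i) operates against (h): the compliance score is 52 points, meeting the 50 points threshold. (j) would limit (i) — the baseline figure is 183, under the 197 limit — but (k) sets (j) aside: (k) operates — a current Schedule 4 Exemption Letter is held. Exception (a) stands.
Exception (b)'s conditions are all satisfied: assembly uses only hand tools; the structure will not be visible from the street. But applying paragraphs (l)–(m): (l) operates — a home-based business operates on the lot. (m), which would lift (l), is not engaged — the lot is not in a historic district. Exception (b) does not apply.
Exception (c) fails — aggregate throughput is 3,300 units, not below 3,130 units.
Exception (d) does not apply: the coverage ratio is 37%, not below 35%.
Exception (e): the structure's footprint is 285 sq ft, under the 290 sq ft limit; the lot has no other accessory structure; the qualifying period is 315 days, below the 325 days limit — every condition holds. However, paragraph (n) must be considered: (n) operates against (e): a current Category 1 Certificate is held. So (e) is unavailable.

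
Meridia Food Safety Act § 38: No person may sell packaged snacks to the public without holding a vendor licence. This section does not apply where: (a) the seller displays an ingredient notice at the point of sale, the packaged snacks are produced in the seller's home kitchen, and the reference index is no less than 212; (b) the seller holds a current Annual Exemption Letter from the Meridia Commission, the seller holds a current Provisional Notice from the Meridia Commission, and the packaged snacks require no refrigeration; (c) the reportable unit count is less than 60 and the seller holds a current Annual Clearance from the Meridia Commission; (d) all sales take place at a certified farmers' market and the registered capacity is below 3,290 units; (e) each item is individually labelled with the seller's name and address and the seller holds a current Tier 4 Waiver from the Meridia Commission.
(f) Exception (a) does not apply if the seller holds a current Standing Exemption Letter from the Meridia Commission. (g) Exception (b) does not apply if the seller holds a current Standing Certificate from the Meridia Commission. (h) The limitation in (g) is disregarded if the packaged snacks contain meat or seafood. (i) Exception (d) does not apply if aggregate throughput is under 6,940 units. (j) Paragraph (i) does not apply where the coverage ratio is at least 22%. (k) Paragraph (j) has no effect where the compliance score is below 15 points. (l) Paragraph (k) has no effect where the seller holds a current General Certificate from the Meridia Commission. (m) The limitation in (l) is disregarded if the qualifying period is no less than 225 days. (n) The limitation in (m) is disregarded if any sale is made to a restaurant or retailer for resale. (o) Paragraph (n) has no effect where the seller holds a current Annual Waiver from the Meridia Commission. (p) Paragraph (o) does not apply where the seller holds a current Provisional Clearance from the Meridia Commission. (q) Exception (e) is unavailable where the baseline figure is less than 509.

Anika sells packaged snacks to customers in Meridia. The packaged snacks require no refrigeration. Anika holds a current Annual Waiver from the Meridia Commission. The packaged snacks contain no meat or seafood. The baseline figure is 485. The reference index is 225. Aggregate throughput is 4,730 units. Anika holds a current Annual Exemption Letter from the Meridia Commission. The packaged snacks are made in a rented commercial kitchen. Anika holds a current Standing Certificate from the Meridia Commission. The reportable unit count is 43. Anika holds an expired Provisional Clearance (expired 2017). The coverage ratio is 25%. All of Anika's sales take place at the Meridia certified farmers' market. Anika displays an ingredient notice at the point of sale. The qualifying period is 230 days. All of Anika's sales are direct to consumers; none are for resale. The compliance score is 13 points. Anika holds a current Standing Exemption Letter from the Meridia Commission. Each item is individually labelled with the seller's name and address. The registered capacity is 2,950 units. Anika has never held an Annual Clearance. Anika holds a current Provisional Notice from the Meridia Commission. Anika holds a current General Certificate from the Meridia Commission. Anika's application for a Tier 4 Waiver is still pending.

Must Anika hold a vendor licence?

Yes — Anika must hold a vendor licence.

Exception (a) does not apply: the packaged snacks are made in a commercial kitchen, not a home kitchen.
Exception (b): a current Annual Exemption Letter is held; a current Provisional Notice is held; the packaged snacks are shelf-stable — every condition holds. But: (g) is triggered — a current Standing Certificate is held. (h) is inapplicable (the packaged snacks contain no meat or seafood), so (g) stands. So (b) is unavailable.
Exception (c) does not apply: there is no Annual Clearance in force.
Exception (d): all sales are at a certified farmers' market; the registered capacity is 2,950 units, below the 3,290 units limit — every condition holds. Turning to paragraphs (i)–(p): (i) operates against (d): aggregate throughput is 4,730 units, under the 6,940 units limit. (j) would limit (i) — the coverage ratio is 25%, meeting the 22% threshold — but (k) sets (j) aside: (k) operates — the compliance score is 13 points, below the 15 points limit. (l) is triggered (a current General Certificate is held), but yields to (m): (m) applies — the qualifying period is 230 days, meeting the 225 days threshold. (n), which would lift (m), is inapplicable — no sales are for resale. So (d) is unavailable.
Exception (e) fails — there is no Tier 4 Waiver in force.
None of the exceptions is available; § 38 applies in full.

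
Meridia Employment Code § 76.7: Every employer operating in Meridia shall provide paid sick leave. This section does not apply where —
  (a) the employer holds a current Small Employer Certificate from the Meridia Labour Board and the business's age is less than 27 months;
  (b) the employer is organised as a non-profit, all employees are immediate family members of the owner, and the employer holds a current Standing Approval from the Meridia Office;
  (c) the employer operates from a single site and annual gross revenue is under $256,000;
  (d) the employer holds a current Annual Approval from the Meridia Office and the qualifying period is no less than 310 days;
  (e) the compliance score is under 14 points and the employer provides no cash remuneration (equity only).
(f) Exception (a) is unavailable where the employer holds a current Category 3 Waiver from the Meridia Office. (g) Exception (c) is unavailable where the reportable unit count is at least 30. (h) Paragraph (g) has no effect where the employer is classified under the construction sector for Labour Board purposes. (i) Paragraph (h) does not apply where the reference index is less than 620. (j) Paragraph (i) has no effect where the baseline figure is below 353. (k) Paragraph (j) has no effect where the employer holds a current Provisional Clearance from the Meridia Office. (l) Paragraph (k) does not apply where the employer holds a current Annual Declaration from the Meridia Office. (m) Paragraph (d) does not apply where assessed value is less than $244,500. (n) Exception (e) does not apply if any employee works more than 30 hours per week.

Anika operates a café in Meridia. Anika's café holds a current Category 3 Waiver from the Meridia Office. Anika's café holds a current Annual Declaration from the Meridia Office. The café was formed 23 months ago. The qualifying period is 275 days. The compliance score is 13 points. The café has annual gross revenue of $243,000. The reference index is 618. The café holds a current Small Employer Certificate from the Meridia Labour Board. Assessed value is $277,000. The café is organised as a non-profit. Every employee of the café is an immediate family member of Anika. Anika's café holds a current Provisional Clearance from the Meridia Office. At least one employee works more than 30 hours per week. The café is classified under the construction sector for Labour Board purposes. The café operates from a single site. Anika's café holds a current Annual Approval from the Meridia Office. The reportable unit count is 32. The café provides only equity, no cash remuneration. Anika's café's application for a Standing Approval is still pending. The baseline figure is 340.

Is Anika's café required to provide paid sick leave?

Exception (a)'s conditions are all satisfied: a current Small Employer Certificate is held; the business's age is 23 months, less than the 27 months limit. Turning to paragraph (f): (f) is triggered — a current Category 3 Waiver is held. Exception (a) does not apply.
Exception (b) fails — no current Standing Approval is held.
Exception (c): the employer operates from a single site; annual gross revenue is $243,000, under the $256,000 limit — every condition holds. Applying paragraphs (g)–(l): (g) is engaged (the reportable unit count is 32, meeting the 30 threshold), but is set aside by (h): (h) operates against (g): the café is classified under the construction sector. (i) operates (the reference index is 618, less than the 620 limit), but yields to (j): (j) operates against (i): the baseline figure is 340, below the 353 limit. (k) applies (a current Provisional Clearance is held), but is overridden by (l): (l) operates against (k): a current Annual Declaration is held. Exception (c) stands.
Exception (d) fails — the qualifying period is 275 days, short of 310 days.
Exception (e): the compliance score is 13 points, under the 14 points limit; remuneration is equity-only — every condition holds. But: (n) operates against (e): at least one employee exceeds 30 hours/week. So (e) is unavailable.

No — exception (c) applies; Anika's café is not required to provide paid sick leave.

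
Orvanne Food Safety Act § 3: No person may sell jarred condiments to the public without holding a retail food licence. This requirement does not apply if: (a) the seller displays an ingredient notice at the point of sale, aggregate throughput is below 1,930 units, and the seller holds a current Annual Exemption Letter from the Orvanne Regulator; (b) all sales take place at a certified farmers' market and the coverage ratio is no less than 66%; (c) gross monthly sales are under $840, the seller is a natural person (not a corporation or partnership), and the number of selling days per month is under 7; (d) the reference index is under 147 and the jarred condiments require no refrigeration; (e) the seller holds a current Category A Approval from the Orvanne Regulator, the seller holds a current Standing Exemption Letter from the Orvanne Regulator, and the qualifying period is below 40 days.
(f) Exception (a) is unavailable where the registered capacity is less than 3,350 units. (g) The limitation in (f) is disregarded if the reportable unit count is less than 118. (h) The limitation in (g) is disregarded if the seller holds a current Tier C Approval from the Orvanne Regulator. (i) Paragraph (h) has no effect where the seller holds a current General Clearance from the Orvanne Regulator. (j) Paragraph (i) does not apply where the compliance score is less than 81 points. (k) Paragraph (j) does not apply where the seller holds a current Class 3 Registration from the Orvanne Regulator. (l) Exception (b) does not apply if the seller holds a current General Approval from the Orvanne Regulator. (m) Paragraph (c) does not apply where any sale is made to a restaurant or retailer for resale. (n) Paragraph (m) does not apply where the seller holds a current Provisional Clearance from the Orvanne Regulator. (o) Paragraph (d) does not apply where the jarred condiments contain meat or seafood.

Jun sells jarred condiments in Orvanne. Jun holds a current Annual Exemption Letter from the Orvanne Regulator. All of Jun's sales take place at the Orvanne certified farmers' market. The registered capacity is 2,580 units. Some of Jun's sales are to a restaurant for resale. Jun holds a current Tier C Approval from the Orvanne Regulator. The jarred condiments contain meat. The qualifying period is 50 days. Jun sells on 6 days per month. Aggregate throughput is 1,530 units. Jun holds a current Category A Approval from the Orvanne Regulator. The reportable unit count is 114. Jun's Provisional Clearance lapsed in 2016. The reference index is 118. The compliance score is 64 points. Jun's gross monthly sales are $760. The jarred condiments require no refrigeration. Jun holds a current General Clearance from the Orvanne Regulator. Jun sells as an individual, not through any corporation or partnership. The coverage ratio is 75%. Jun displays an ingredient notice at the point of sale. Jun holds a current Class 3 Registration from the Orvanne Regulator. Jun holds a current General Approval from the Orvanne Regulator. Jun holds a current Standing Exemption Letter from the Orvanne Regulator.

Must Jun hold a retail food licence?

No — exception (a) applies; Jun is not required to hold a retail food licence.

Exception (a) is satisfied on its face — an ingredient notice is displayed; aggregate throughput is 1,530 units, below the 1,930 units limit; a current Annual Exemption Letter is held. Considering the limiting provisions: (f) would limit (a) — the registered capacity is 2,580 units, less than the 3,350 units limit — but (g) sets (f) aside: (g) applies — the reportable unit count is 114, less than the 118 limit. (h) is engaged (a current Tier C Approval is held), but yields to (i): (i) applies — a current General Clearance is held. (j) would limit (i) — the compliance score is 64 points, less than the 81 points limit — but (k) sets (j) aside: (k) is triggered — a current Class 3 Registration is held. Exception (a) stands.
Exception (b): all sales are at a certified farmers' market; the coverage ratio is 75%, meeting the 66% threshold — every condition holds. However, paragraph (l) must be considered: (l) operates against (b): a current General Approval is held. Exception (b) does not apply.
Exception (c) is satisfied on its face — gross monthly sales are $760, under the $840 limit; the seller is a natural person; the number of selling days per month is 6, under the 7 limit. But: (m) is triggered — some sales are to a restaurant for resale. (n) is not engaged (the Provisional Clearance is not current), so (m) stands. So (c) is unavailable.
Exception (d): the reference index is 118, under the 147 limit; the jarred condiments are shelf-stable — every condition holds. But applying paragraph (o): (o) operates — the jarred condiments contain meat. (d) is therefore removed.
Exception (e) fails — the qualifying period is 50 days, not below 40 days.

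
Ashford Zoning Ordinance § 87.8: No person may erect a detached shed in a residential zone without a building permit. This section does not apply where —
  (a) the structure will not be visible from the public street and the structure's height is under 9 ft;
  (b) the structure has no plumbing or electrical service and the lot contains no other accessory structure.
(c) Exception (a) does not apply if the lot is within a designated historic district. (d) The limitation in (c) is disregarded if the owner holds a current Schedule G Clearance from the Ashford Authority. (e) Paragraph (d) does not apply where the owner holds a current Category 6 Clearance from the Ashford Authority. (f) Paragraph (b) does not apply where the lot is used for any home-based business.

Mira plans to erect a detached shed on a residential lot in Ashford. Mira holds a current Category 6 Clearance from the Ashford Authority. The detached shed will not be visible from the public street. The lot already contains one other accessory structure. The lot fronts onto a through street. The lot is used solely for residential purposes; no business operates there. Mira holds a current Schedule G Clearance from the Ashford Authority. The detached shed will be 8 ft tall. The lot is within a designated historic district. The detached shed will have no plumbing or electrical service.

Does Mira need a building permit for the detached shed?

Yes — Mira must obtain a building permit.

Exception (a) is satisfied on its face — the structure will not be visible from the street; the structure's height is 8 ft, under the 9 ft limit. But: (c) operates against (a): the lot is in a historic district. (d) would limit (c) — a current Schedule G Clearance is held — but (e) sets (d) aside: (e) operates against (d): a current Category 6 Clearance is held. Exception (a) does not apply.
Exception (b) fails — the lot already has another accessory structure.
None of the exceptions is available; § 87.8 applies in full.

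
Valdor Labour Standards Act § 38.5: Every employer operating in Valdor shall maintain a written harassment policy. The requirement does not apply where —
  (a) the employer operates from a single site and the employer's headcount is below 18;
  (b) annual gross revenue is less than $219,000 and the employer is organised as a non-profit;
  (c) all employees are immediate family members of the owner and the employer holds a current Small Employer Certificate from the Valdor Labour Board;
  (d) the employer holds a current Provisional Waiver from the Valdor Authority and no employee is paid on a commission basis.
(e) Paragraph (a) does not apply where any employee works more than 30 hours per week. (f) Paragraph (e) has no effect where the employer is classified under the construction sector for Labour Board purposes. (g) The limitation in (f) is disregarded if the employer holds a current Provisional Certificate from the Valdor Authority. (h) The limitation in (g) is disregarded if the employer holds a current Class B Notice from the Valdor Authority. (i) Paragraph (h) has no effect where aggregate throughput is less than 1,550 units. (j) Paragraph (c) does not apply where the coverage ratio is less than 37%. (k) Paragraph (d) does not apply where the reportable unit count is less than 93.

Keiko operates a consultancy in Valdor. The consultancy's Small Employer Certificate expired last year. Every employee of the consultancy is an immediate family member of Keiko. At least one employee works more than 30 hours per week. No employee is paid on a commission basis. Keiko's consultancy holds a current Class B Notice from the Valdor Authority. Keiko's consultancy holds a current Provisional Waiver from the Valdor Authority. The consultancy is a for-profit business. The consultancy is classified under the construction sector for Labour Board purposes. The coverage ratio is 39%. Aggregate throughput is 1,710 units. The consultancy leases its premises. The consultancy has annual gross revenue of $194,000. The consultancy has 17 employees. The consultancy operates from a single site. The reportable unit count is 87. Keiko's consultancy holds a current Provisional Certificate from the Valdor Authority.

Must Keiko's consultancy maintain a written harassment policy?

All of (a)'s requirements are met (the employer operates from a single site; the employer's headcount is 17, below the 18 limit). Under paragraphs (e)–(i): (e) would limit (a) — at least one employee exceeds 30 hours/week — but (f) sets (e) aside: (f) operates against (e): the consultancy is classified under the construction sector. (g) applies (a current Provisional Certificate is held), but is displaced by (h): (h) applies — a current Class B Notice is held. (i), which would lift (h), is inapplicable — aggregate throughput is 1,710 units, not less than 1,550 units. So (a) applies.
Exception (b) does not apply: the employer is for-profit.
Exception (c) does not apply: the Small Employer Certificate has expired.
All of (d)'s requirements are met (a current Provisional Waiver is held; no employee is paid on commission). But applying paragraph (k): (k) is engaged — the reportable unit count is 87, less than the 93 limit. (d) is therefore removed.

No — exception (a) applies; Keiko's consultancy is not required to maintain a written harassment policy.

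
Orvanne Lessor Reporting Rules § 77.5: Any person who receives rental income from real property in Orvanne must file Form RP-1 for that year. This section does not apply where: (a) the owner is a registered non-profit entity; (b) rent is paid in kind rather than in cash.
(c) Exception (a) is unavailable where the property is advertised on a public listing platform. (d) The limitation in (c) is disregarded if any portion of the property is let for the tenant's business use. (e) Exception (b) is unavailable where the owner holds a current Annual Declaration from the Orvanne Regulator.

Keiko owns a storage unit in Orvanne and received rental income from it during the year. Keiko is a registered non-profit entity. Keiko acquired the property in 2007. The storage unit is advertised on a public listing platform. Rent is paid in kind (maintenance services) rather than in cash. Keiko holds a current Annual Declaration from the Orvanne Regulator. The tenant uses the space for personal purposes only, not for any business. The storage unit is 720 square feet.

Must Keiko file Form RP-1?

Exception (a): Keiko is a registered non-profit — every condition holds. Turning to paragraphs (c)–(d): (c) is triggered — the property is publicly advertised. (d) is inapplicable (the space is used for personal purposes only), so (c) stands. (a) is therefore removed.
All of (b)'s requirements are met (rent is paid in kind). But applying paragraph (e): (e) operates — a current Annual Declaration is held. (b) is therefore removed.
No exception displaces § 77.5.

Yes — Keiko must file Form RP-1.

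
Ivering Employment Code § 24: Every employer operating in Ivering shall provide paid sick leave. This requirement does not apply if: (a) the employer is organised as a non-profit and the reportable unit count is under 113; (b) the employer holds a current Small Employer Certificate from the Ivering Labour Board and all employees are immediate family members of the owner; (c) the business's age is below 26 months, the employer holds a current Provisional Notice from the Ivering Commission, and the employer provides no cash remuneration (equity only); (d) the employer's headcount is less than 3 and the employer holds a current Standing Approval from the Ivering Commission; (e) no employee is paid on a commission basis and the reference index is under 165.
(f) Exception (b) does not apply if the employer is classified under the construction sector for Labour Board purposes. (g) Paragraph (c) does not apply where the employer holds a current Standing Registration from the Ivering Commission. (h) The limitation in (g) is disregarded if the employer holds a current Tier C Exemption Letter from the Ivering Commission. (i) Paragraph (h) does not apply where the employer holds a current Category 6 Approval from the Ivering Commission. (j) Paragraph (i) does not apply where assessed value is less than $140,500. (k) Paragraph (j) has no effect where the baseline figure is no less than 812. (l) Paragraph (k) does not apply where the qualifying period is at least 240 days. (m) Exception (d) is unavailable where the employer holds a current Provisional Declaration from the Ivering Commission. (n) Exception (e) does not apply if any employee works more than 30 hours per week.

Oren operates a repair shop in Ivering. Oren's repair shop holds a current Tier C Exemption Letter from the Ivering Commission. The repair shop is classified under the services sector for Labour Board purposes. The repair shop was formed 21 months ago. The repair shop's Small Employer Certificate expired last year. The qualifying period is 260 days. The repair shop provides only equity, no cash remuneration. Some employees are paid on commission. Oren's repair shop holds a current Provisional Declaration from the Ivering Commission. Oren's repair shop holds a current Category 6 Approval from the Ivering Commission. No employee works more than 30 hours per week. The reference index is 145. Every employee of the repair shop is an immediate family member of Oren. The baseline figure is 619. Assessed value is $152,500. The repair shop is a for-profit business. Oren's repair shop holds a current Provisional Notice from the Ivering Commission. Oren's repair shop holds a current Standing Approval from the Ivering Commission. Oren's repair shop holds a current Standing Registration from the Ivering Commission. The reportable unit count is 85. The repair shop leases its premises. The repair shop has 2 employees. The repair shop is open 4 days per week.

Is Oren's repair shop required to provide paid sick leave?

Exception (a) fails — the employer is for-profit.
Exception (b) fails — the Small Employer Certificate has expired.
Exception (c) is satisfied on its face — the business's age is 21 months, below the 26 months limit; a current Provisional Notice is held; remuneration is equity-only. However, paragraphs (g)–(l) must be considered: (g) is engaged — a current Standing Registration is held. (h) would limit (g) — a current Tier C Exemption Letter is held — but (i) sets (h) aside: (i) applies — a current Category 6 Approval is held. (j), which would lift (i), does not operate here — assessed value is $152,500, not less than $140,500. (c) is therefore removed.
Exception (d)'s conditions are all satisfied: the employer's headcount is 2, less than the 3 limit; a current Standing Approval is held. But applying paragraph (m): (m) operates against (d): a current Provisional Declaration is held. Exception (d) does not apply.
Exception (e) does not apply: some employees are paid on commission.
No exception applies. The general rule governs.

Yes — Oren's repair shop must provide paid sick leave.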